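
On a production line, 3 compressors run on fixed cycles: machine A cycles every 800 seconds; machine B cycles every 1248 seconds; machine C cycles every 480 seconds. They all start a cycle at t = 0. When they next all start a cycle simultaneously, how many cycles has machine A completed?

39 cycles

The first common completion time is the LCM of the periods.
800 = 2^5 × 5^2
1248 = 2^5 × 3 × 13
480 = 2^5 × 3 × 5
LCM(800, 1248, 480) = 2^5 × 3 × 5^2 × 13 = 31200.
Cycles for period 800: 31200 / 800 = 39.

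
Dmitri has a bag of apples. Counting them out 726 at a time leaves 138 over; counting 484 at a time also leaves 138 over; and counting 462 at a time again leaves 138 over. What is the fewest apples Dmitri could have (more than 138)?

10302

N − 138 must be a common multiple of 726, 484, and 462.
726 = 2 × 3 × 11^2
484 = 2^2 × 11^2
462 = 2 × 3 × 7 × 11
LCM(726, 484, 462) = 2^2 × 3 × 7 × 11^2 = 10164.
Smallest N > 138 is LCM + 138 = 10164 + 138 = 10302.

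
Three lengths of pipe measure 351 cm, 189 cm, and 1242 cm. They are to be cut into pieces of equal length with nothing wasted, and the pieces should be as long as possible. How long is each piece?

27 cm

The greatest length dividing all of 351, 189, and 1242 is their gcd.
351 = 3^3 × 13
189 = 3^3 × 7
1242 = 2 × 3^3 × 23
gcd(351, 189, 1242) = 3^3 = 27.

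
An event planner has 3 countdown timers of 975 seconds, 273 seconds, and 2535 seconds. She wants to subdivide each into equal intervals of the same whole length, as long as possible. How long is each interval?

The interval must divide each timer length; the longest such is the gcd.
975 = 3 × 5^2 × 13
273 = 3 × 7 × 13
2535 = 3 × 5 × 13^2
gcd(975, 273, 2535) = 3 × 13 = 39.

39 seconds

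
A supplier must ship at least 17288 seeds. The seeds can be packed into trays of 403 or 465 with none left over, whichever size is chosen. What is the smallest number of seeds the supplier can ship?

The number of seeds must be a common multiple of 403 and 465, so a multiple of their LCM.
403 = 13 × 31
465 = 3 × 5 × 31
LCM(403, 465) = 3 × 5 × 13 × 31 = 6045.
Smallest multiple of 6045 that is ≥ 17288: ⌈17288/6045⌉ × 6045 = 3 × 6045 = 18135.

18135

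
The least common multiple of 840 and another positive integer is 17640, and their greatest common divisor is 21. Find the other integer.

441

gcd × lcm = product of the two integers, so the other integer is (21 × 17640) / 840 = 441.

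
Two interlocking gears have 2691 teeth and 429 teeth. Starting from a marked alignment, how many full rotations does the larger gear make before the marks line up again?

All finish a whole number of cycles simultaneously at t = LCM of the periods.
2691 = 3^2 × 13 × 23
429 = 3 × 11 × 13
LCM(2691, 429) = 3^2 × 11 × 13 × 23 = 29601.
Rotations for period 2691: 29601 / 2691 = 11.

11 rotations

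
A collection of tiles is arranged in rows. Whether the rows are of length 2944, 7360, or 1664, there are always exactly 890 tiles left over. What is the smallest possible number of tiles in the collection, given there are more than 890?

192250

N − 890 must be a common multiple of 2944, 7360, and 1664.
2944 = 2^7 × 23
7360 = 2^6 × 5 × 23
1664 = 2^7 × 13
LCM(2944, 7360, 1664) = 2^7 × 5 × 13 × 23 = 191360.
Smallest N > 890 is LCM + 890 = 191360 + 890 = 192250.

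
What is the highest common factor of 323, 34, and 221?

17

323 = 17 × 19
34 = 2 × 17
221 = 13 × 17
gcd(323, 34, 221) = 17.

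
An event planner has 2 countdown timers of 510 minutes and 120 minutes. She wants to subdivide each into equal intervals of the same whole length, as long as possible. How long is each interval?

By the Euclidean algorithm:
510 = 4 × 120 + 30
120 = 4 × 30 + 0
gcd(510, 120) = 30.

30 minutes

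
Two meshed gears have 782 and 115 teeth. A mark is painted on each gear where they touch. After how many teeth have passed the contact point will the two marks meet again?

We need the least common multiple of the intervals.
782 = 2 × 17 × 23
115 = 5 × 23
LCM(782, 115) = 2 × 5 × 17 × 23 = 3910.

3910 teeth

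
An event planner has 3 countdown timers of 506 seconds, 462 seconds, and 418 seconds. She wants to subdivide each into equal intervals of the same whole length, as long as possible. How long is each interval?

22 seconds

The interval must divide each timer length; the longest such is the gcd.
506 = 2 × 11 × 23
462 = 2 × 3 × 7 × 11
418 = 2 × 11 × 19
gcd(506, 462, 418) = 2 × 11 = 22.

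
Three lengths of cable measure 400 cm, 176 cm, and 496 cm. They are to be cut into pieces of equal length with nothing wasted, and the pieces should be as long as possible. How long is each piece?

The greatest length dividing all of 400, 176, and 496 is their gcd.
400 = 2^4 × 5^2
176 = 2^4 × 11
496 = 2^4 × 31
gcd(400, 176, 496) = 2^4 = 16.

16 cm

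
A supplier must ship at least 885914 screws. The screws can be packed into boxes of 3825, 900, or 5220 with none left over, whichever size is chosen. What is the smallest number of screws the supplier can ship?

887400

The number of screws must be a common multiple of 3825, 900, and 5220, so a multiple of their LCM.
3825 = 3^2 × 5^2 × 17
900 = 2^2 × 3^2 × 5^2
5220 = 2^2 × 3^2 × 5 × 29
LCM(3825, 900, 5220) = 2^2 × 3^2 × 5^2 × 17 × 29 = 443700.
Smallest multiple of 443700 that is ≥ 885914: ⌈885914/443700⌉ × 443700 = 2 × 443700 = 887400.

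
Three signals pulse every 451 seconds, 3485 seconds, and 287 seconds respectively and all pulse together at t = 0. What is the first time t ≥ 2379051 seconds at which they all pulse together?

Joint pulses occur at multiples of LCM(451, 3485, 287).
451 = 11 × 41
3485 = 5 × 17 × 41
287 = 7 × 41
LCM(451, 3485, 287) = 5 × 7 × 11 × 17 × 41 = 268345.
Smallest multiple of 268345 that is ≥ 2379051: ⌈2379051/268345⌉ × 268345 = 9 × 268345 = 2415105.

2415105 seconds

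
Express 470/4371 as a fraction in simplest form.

10/93

470 = 2 × 5 × 47
4371 = 3 × 31 × 47
gcd(470, 4371) = 47.
Divide numerator and denominator by 47: 470/4371 = 10/93.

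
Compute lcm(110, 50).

550

110 = 2 × 5 × 11
50 = 2 × 5^2
LCM(110, 50) = 2 × 5^2 × 11 = 550.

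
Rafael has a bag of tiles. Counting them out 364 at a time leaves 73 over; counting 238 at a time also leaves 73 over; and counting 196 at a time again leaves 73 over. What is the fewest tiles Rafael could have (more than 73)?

N − 73 must be a common multiple of 364, 238, and 196.
364 = 2^2 × 7 × 13
238 = 2 × 7 × 17
196 = 2^2 × 7^2
LCM(364, 238, 196) = 2^2 × 7^2 × 13 × 17 = 43316.
Smallest N > 73 is LCM + 73 = 43316 + 73 = 43389.

43389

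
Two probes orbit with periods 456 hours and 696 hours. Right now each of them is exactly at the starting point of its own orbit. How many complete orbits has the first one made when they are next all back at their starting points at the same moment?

The first common completion time is the LCM of the periods.
456 = 2^3 × 3 × 19
696 = 2^3 × 3 × 29
LCM(456, 696) = 2^3 × 3 × 19 × 29 = 13224.
Orbits for period 456: 13224 / 456 = 29.

29 orbits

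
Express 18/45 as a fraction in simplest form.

18 = 2 × 3^2
45 = 3^2 × 5
gcd(18, 45) = 3^2 = 9.
Divide numerator and denominator by 9: 18/45 = 2/5.

2/5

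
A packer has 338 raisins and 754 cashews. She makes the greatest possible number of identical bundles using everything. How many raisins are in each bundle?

13

Number of bundles = gcd(338, 754).
338 = 2 × 13^2
754 = 2 × 13 × 29
gcd(338, 754) = 2 × 13 = 26.
raisins per bundle = 338 / 26 = 13.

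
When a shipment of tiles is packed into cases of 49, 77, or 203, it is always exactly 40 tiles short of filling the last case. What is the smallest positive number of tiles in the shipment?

15591

Being 40 short of a full case of size k means N ≡ −40 (mod k), i.e. N + 40 is a multiple of each size.
49 = 7^2
77 = 7 × 11
203 = 7 × 29
LCM(49, 77, 203) = 7^2 × 11 × 29 = 15631.
Smallest positive N is 15631 − 40 = 15591.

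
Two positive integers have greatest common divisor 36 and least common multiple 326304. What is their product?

11746944

For any two positive integers, gcd × lcm = product = 36 × 326304 = 11746944.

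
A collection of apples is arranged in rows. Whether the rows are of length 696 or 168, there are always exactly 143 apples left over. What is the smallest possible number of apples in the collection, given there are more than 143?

5015

N − 143 must be a common multiple of 696 and 168.
696 = 2^3 × 3 × 29
168 = 2^3 × 3 × 7
LCM(696, 168) = 2^3 × 3 × 7 × 29 = 4872.
Smallest N > 143 is LCM + 143 = 4872 + 143 = 5015.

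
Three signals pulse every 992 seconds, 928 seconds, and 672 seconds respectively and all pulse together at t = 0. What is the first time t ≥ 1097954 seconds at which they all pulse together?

Joint pulses occur at multiples of LCM(992, 928, 672).
992 = 2^5 × 31
928 = 2^5 × 29
672 = 2^5 × 3 × 7
LCM(992, 928, 672) = 2^5 × 3 × 7 × 29 × 31 = 604128.
Smallest multiple of 604128 that is ≥ 1097954: ⌈1097954/604128⌉ × 604128 = 2 × 604128 = 1208256.

1208256 seconds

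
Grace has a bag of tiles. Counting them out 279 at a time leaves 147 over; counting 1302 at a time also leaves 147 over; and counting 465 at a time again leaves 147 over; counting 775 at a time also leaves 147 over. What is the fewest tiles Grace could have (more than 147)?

N − 147 must be a common multiple of 279, 1302, 465, and 775.
279 = 3^2 × 31
1302 = 2 × 3 × 7 × 31
465 = 3 × 5 × 31
775 = 5^2 × 31
LCM(279, 1302, 465, 775) = 2 × 3^2 × 5^2 × 7 × 31 = 97650.
Smallest N > 147 is LCM + 147 = 97650 + 147 = 97797.

97797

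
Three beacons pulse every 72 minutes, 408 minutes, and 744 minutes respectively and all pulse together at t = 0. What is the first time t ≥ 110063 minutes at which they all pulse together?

Joint pulses occur at multiples of LCM(72, 408, 744).
72 = 2^3 × 3^2
408 = 2^3 × 3 × 17
744 = 2^3 × 3 × 31
LCM(72, 408, 744) = 2^3 × 3^2 × 17 × 31 = 37944.
Smallest multiple of 37944 that is ≥ 110063: ⌈110063/37944⌉ × 37944 = 3 × 37944 = 113832.

113832 minutes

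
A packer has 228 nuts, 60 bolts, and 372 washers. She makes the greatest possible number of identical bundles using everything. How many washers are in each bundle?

31

Number of bundles = gcd(228, 60, 372).
228 = 2^2 × 3 × 19
60 = 2^2 × 3 × 5
372 = 2^2 × 3 × 31
gcd(228, 60, 372) = 2^2 × 3 = 12.
washers per bundle = 372 / 12 = 31.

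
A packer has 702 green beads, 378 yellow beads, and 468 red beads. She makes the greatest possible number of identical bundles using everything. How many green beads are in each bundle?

39

Number of bundles = gcd(702, 378, 468).
702 = 2 × 3^3 × 13
378 = 2 × 3^3 × 7
468 = 2^2 × 3^2 × 13
gcd(702, 378, 468) = 2 × 3^2 = 18.
green beads per bundle = 702 / 18 = 39.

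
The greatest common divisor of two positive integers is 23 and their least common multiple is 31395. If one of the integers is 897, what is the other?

For two integers, gcd × lcm = product, so the other is (23 × 31395) / 897 = 722085 / 897 = 805.

805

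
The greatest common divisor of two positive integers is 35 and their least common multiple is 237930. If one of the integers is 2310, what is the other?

3605

For two integers, gcd × lcm = product, so the other is (35 × 237930) / 2310 = 8327550 / 2310 = 3605.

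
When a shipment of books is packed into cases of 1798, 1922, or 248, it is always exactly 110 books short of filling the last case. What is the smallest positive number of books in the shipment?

222842

Being 110 short of a full case of size k means N ≡ −110 (mod k), i.e. N + 110 is a multiple of each size.
1798 = 2 × 29 × 31
1922 = 2 × 31^2
248 = 2^3 × 31
LCM(1798, 1922, 248) = 2^3 × 29 × 31^2 = 222952.
Smallest positive N is 222952 − 110 = 222842.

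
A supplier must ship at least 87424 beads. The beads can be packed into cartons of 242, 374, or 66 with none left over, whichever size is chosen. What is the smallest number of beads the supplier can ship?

The number of beads must be a common multiple of 242, 374, and 66, so a multiple of their LCM.
242 = 2 × 11^2
374 = 2 × 11 × 17
66 = 2 × 3 × 11
LCM(242, 374, 66) = 2 × 3 × 11^2 × 17 = 12342.
Smallest multiple of 12342 that is ≥ 87424: ⌈87424/12342⌉ × 12342 = 8 × 12342 = 98736.

98736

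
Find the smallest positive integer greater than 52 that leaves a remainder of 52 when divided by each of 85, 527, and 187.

29037

N − 52 must be a common multiple of 85, 527, and 187.
85 = 5 × 17
527 = 17 × 31
187 = 11 × 17
LCM(85, 527, 187) = 5 × 11 × 17 × 31 = 28985.
Smallest N > 52 is LCM + 52 = 28985 + 52 = 29037.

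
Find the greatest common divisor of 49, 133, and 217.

49 = 7^2
133 = 7 × 19
217 = 7 × 31
gcd(49, 133, 217) = 7.

7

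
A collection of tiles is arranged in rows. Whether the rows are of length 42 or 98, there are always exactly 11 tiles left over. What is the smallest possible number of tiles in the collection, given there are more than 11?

N − 11 must be a common multiple of 42 and 98.
42 = 2 × 3 × 7
98 = 2 × 7^2
LCM(42, 98) = 2 × 3 × 7^2 = 294.
Smallest N > 11 is LCM + 11 = 294 + 11 = 305.

305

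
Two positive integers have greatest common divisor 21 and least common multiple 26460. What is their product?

For any two positive integers, gcd × lcm = product = 21 × 26460 = 555660.

555660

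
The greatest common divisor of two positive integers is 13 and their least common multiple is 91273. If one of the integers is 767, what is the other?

For two integers, gcd × lcm = product, so the other is (13 × 91273) / 767 = 1186549 / 767 = 1547.

1547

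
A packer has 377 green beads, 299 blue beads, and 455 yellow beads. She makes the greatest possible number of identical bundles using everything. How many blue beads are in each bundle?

Number of bundles = gcd(377, 299, 455).
377 = 13 × 29
299 = 13 × 23
455 = 5 × 7 × 13
gcd(377, 299, 455) = 13.
blue beads per bundle = 299 / 13 = 23.

23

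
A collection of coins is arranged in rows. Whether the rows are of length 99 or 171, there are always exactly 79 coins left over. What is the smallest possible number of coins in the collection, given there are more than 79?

N − 79 must be a common multiple of 99 and 171.
99 = 3^2 × 11
171 = 3^2 × 19
LCM(99, 171) = 3^2 × 11 × 19 = 1881.
Smallest N > 79 is LCM + 79 = 1881 + 79 = 1960.

1960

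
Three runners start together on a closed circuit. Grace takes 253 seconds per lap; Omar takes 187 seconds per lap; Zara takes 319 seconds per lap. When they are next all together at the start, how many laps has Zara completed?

391 laps

The first common completion time is the LCM of the periods.
253 = 11 × 23
187 = 11 × 17
319 = 11 × 29
LCM(253, 187, 319) = 11 × 17 × 23 × 29 = 124729.
Laps for period 319: 124729 / 319 = 391.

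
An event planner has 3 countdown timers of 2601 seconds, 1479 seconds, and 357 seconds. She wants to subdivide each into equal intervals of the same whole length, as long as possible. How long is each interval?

The interval must divide each timer length; the longest such is the gcd.
2601 = 3^2 × 17^2
1479 = 3 × 17 × 29
357 = 3 × 7 × 17
gcd(2601, 1479, 357) = 3 × 17 = 51.

51 seconds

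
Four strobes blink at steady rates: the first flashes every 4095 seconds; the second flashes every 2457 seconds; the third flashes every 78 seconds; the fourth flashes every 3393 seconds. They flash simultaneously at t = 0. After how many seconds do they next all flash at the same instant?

712530 seconds

We need the least common multiple of the intervals.
4095 = 3^2 × 5 × 7 × 13
2457 = 3^3 × 7 × 13
78 = 2 × 3 × 13
3393 = 3^2 × 13 × 29
LCM(4095, 2457, 78, 3393) = 2 × 3^3 × 5 × 7 × 13 × 29 = 712530.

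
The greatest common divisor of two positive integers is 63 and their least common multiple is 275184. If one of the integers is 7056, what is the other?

2457

For two integers, gcd × lcm = product, so the other is (63 × 275184) / 7056 = 17336592 / 7056 = 2457.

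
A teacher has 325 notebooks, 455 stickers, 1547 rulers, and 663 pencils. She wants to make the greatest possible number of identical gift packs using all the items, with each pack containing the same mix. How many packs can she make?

The pack count must divide each quantity, so the greatest is gcd(325, 455, 1547, 663).
325 = 5^2 × 13
455 = 5 × 7 × 13
1547 = 7 × 13 × 17
663 = 3 × 13 × 17
gcd(325, 455, 1547, 663) = 13.

13 packs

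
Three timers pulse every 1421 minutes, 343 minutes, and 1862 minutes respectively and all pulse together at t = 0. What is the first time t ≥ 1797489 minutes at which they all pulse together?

1889930 minutes

Joint pulses occur at multiples of LCM(1421, 343, 1862).
1421 = 7^2 × 29
343 = 7^3
1862 = 2 × 7^2 × 19
LCM(1421, 343, 1862) = 2 × 7^3 × 19 × 29 = 377986.
Smallest multiple of 377986 that is ≥ 1797489: ⌈1797489/377986⌉ × 377986 = 5 × 377986 = 1889930.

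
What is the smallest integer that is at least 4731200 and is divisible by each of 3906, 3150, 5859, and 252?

The integer must be a common multiple of 3906, 3150, 5859, and 252, so a multiple of their LCM.
3906 = 2 × 3^2 × 7 × 31
3150 = 2 × 3^2 × 5^2 × 7
5859 = 3^3 × 7 × 31
252 = 2^2 × 3^2 × 7
LCM(3906, 3150, 5859, 252) = 2^2 × 3^3 × 5^2 × 7 × 31 = 585900.
Smallest multiple of 585900 that is ≥ 4731200: ⌈4731200/585900⌉ × 585900 = 9 × 585900 = 5273100.

5273100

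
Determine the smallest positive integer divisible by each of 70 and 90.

630

70 = 2 × 5 × 7
90 = 2 × 3^2 × 5
LCM(70, 90) = 2 × 3^2 × 5 × 7 = 630.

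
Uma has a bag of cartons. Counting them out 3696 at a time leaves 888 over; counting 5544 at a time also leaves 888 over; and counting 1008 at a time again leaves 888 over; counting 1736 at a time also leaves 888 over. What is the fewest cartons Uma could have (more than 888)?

344616

N − 888 must be a common multiple of 3696, 5544, 1008, and 1736.
3696 = 2^4 × 3 × 7 × 11
5544 = 2^3 × 3^2 × 7 × 11
1008 = 2^4 × 3^2 × 7
1736 = 2^3 × 7 × 31
LCM(3696, 5544, 1008, 1736) = 2^4 × 3^2 × 7 × 11 × 31 = 343728.
Smallest N > 888 is LCM + 888 = 343728 + 888 = 344616.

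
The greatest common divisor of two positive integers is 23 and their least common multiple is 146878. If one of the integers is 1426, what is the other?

For two integers, gcd × lcm = product, so the other is (23 × 146878) / 1426 = 3378194 / 1426 = 2369.

2369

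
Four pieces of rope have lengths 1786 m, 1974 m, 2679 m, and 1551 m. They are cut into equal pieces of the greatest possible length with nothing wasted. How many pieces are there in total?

170

Piece length = gcd(1786, 1974, 2679, 1551).
1786 = 2 × 19 × 47
1974 = 2 × 3 × 7 × 47
2679 = 3 × 19 × 47
1551 = 3 × 11 × 47
gcd(1786, 1974, 2679, 1551) = 47.
Total pieces = 1786/47 + 1974/47 + 2679/47 + 1551/47 = 38 + 42 + 57 + 33 = 170.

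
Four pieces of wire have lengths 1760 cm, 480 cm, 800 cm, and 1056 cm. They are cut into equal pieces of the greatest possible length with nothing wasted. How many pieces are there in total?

128

Piece length = gcd(1760, 480, 800, 1056).
1760 = 2^5 × 5 × 11
480 = 2^5 × 3 × 5
800 = 2^5 × 5^2
1056 = 2^5 × 3 × 11
gcd(1760, 480, 800, 1056) = 2^5 = 32.
Total pieces = 1760/32 + 480/32 + 800/32 + 1056/32 = 55 + 15 + 25 + 33 = 128.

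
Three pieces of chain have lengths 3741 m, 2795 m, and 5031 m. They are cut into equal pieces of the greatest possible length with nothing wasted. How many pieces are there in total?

Piece length = gcd(3741, 2795, 5031).
3741 = 3 × 29 × 43
2795 = 5 × 13 × 43
5031 = 3^2 × 13 × 43
gcd(3741, 2795, 5031) = 43.
Total pieces = 3741/43 + 2795/43 + 5031/43 = 87 + 65 + 117 = 269.

269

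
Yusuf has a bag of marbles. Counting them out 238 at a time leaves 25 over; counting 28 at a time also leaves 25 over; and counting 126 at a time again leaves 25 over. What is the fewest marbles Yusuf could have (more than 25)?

N − 25 must be a common multiple of 238, 28, and 126.
238 = 2 × 7 × 17
28 = 2^2 × 7
126 = 2 × 3^2 × 7
LCM(238, 28, 126) = 2^2 × 3^2 × 7 × 17 = 4284.
Smallest N > 25 is LCM + 25 = 4284 + 25 = 4309.

4309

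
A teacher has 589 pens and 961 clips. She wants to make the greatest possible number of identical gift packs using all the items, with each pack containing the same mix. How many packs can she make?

31 packs

By the Euclidean algorithm:
961 = 1 × 589 + 372
589 = 1 × 372 + 217
372 = 1 × 217 + 155
217 = 1 × 155 + 62
155 = 2 × 62 + 31
62 = 2 × 31 + 0
gcd(589, 961) = 31.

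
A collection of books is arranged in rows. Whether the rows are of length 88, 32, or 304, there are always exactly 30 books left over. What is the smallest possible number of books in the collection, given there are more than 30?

N − 30 must be a common multiple of 88, 32, and 304.
88 = 2^3 × 11
32 = 2^5
304 = 2^4 × 19
LCM(88, 32, 304) = 2^5 × 11 × 19 = 6688.
Smallest N > 30 is LCM + 30 = 6688 + 30 = 6718.

6718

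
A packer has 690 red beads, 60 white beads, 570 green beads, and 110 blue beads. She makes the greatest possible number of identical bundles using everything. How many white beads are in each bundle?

Number of bundles = gcd(690, 60, 570, 110).
690 = 2 × 3 × 5 × 23
60 = 2^2 × 3 × 5
570 = 2 × 3 × 5 × 19
110 = 2 × 5 × 11
gcd(690, 60, 570, 110) = 2 × 5 = 10.
white beads per bundle = 60 / 10 = 6.

6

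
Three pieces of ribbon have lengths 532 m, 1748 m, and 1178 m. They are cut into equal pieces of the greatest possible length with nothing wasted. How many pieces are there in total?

91

Piece length = gcd(532, 1748, 1178).
532 = 2^2 × 7 × 19
1748 = 2^2 × 19 × 23
1178 = 2 × 19 × 31
gcd(532, 1748, 1178) = 2 × 19 = 38.
Total pieces = 532/38 + 1748/38 + 1178/38 = 14 + 46 + 31 = 91.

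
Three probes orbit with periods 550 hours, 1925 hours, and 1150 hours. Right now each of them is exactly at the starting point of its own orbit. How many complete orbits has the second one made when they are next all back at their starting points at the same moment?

46 orbits

The first common completion time is the LCM of the periods.
550 = 2 × 5^2 × 11
1925 = 5^2 × 7 × 11
1150 = 2 × 5^2 × 23
LCM(550, 1925, 1150) = 2 × 5^2 × 7 × 11 × 23 = 88550.
Orbits for period 1925: 88550 / 1925 = 46.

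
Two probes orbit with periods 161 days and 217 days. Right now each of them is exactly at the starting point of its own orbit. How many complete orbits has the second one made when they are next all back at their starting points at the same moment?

The first common completion time is the LCM of the periods.
161 = 7 × 23
217 = 7 × 31
LCM(161, 217) = 7 × 23 × 31 = 4991.
Orbits for period 217: 4991 / 217 = 23.

23 orbits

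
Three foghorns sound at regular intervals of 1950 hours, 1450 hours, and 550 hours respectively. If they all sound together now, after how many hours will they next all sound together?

The first simultaneous occurrence is after LCM of the individual periods.
1950 = 2 × 3 × 5^2 × 13
1450 = 2 × 5^2 × 29
550 = 2 × 5^2 × 11
LCM(1950, 1450, 550) = 2 × 3 × 5^2 × 11 × 13 × 29 = 622050.

622050 hours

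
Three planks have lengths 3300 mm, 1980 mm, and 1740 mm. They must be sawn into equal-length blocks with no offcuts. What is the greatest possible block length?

This is the greatest common divisor of 3300, 1980, and 1740.
3300 = 2^2 × 3 × 5^2 × 11
1980 = 2^2 × 3^2 × 5 × 11
1740 = 2^2 × 3 × 5 × 29
gcd(3300, 1980, 1740) = 2^2 × 3 × 5 = 60.

60 mm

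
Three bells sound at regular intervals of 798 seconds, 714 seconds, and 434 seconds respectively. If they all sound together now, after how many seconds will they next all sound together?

They coincide at every common multiple of the periods; the first is the LCM.
798 = 2 × 3 × 7 × 19
714 = 2 × 3 × 7 × 17
434 = 2 × 7 × 31
LCM(798, 714, 434) = 2 × 3 × 7 × 17 × 19 × 31 = 420546.

420546 seconds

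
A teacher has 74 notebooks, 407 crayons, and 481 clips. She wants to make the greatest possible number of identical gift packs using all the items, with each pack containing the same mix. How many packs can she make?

The pack count must divide each quantity, so the greatest is gcd(74, 407, 481).
74 = 2 × 37
407 = 11 × 37
481 = 13 × 37
gcd(74, 407, 481) = 37.

37 packs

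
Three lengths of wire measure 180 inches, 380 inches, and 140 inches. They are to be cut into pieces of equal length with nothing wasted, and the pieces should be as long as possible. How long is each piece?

The greatest length dividing all of 180, 380, and 140 is their gcd.
180 = 2^2 × 3^2 × 5
380 = 2^2 × 5 × 19
140 = 2^2 × 5 × 7
gcd(180, 380, 140) = 2^2 × 5 = 20.

20 inches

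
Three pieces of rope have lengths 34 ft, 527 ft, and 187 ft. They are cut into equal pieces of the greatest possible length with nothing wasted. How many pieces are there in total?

44

Piece length = gcd(34, 527, 187).
34 = 2 × 17
527 = 17 × 31
187 = 11 × 17
gcd(34, 527, 187) = 17.
Total pieces = 34/17 + 527/17 + 187/17 = 2 + 31 + 11 = 44.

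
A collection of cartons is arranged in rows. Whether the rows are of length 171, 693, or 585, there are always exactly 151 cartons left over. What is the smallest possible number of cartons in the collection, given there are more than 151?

856006

N − 151 must be a common multiple of 171, 693, and 585.
171 = 3^2 × 19
693 = 3^2 × 7 × 11
585 = 3^2 × 5 × 13
LCM(171, 693, 585) = 3^2 × 5 × 7 × 11 × 13 × 19 = 855855.
Smallest N > 151 is LCM + 151 = 855855 + 151 = 856006.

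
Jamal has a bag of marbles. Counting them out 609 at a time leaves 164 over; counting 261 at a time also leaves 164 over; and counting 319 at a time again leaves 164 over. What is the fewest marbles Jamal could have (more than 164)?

N − 164 must be a common multiple of 609, 261, and 319.
609 = 3 × 7 × 29
261 = 3^2 × 29
319 = 11 × 29
LCM(609, 261, 319) = 3^2 × 7 × 11 × 29 = 20097.
Smallest N > 164 is LCM + 164 = 20097 + 164 = 20261.

20261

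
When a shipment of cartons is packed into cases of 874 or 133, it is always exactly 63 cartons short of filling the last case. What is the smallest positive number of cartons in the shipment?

Being 63 short of a full case of size k means N ≡ −63 (mod k), i.e. N + 63 is a multiple of each size.
874 = 2 × 19 × 23
133 = 7 × 19
LCM(874, 133) = 2 × 7 × 19 × 23 = 6118.
Smallest positive N is 6118 − 63 = 6055.

6055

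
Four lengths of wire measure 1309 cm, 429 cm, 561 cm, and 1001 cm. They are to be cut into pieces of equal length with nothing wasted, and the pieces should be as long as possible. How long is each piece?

Each piece length must divide every original length, so the longest possible is gcd(1309, 429, 561, 1001).
1309 = 7 × 11 × 17
429 = 3 × 11 × 13
561 = 3 × 11 × 17
1001 = 7 × 11 × 13
gcd(1309, 429, 561, 1001) = 11.

11 cm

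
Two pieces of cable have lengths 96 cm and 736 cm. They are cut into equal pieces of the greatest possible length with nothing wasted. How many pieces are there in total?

Piece length = gcd(96, 736).
96 = 2^5 × 3
736 = 2^5 × 23
gcd(96, 736) = 2^5 = 32.
Total pieces = 96/32 + 736/32 = 3 + 23 = 26.

26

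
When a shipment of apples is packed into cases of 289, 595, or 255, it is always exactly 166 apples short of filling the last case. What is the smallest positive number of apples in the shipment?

Being 166 short of a full case of size k means N ≡ −166 (mod k), i.e. N + 166 is a multiple of each size.
289 = 17^2
595 = 5 × 7 × 17
255 = 3 × 5 × 17
LCM(289, 595, 255) = 3 × 5 × 7 × 17^2 = 30345.
Smallest positive N is 30345 − 166 = 30179.

30179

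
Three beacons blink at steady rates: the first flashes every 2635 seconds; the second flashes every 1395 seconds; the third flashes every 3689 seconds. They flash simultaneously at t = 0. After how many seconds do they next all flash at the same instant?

We need the least common multiple of the intervals.
2635 = 5 × 17 × 31
1395 = 3^2 × 5 × 31
3689 = 7 × 17 × 31
LCM(2635, 1395, 3689) = 3^2 × 5 × 7 × 17 × 31 = 166005.

166005 seconds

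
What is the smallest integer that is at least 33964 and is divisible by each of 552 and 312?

The integer must be a common multiple of 552 and 312, so a multiple of their LCM.
552 = 2^3 × 3 × 23
312 = 2^3 × 3 × 13
LCM(552, 312) = 2^3 × 3 × 13 × 23 = 7176.
Smallest multiple of 7176 that is ≥ 33964: ⌈33964/7176⌉ × 7176 = 5 × 7176 = 35880.

35880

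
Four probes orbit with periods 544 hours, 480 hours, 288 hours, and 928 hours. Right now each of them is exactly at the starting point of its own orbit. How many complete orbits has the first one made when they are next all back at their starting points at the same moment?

1305 orbits

All finish a whole number of cycles simultaneously at t = LCM of the periods.
544 = 2^5 × 17
480 = 2^5 × 3 × 5
288 = 2^5 × 3^2
928 = 2^5 × 29
LCM(544, 480, 288, 928) = 2^5 × 3^2 × 5 × 17 × 29 = 709920.
Orbits for period 544: 709920 / 544 = 1305.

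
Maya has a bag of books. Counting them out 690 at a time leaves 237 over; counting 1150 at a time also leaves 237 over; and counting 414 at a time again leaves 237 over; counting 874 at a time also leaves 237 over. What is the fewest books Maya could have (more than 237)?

196887

N − 237 must be a common multiple of 690, 1150, 414, and 874.
690 = 2 × 3 × 5 × 23
1150 = 2 × 5^2 × 23
414 = 2 × 3^2 × 23
874 = 2 × 19 × 23
LCM(690, 1150, 414, 874) = 2 × 3^2 × 5^2 × 19 × 23 = 196650.
Smallest N > 237 is LCM + 237 = 196650 + 237 = 196887.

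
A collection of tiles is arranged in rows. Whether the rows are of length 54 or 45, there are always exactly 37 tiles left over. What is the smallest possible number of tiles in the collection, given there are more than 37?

N − 37 must be a common multiple of 54 and 45.
54 = 2 × 3^3
45 = 3^2 × 5
LCM(54, 45) = 2 × 3^3 × 5 = 270.
Smallest N > 37 is LCM + 37 = 270 + 37 = 307.

307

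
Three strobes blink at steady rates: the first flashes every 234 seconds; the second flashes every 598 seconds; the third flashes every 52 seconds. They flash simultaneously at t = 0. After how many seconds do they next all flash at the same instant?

10764 seconds

The first simultaneous occurrence is after LCM of the individual periods.
234 = 2 × 3^2 × 13
598 = 2 × 13 × 23
52 = 2^2 × 13
LCM(234, 598, 52) = 2^2 × 3^2 × 13 × 23 = 10764.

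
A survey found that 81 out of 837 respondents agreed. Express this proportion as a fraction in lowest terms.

81 = 3^4
837 = 3^3 × 31
gcd(81, 837) = 3^3 = 27.
Divide numerator and denominator by 27: 81/837 = 3/31.

3/31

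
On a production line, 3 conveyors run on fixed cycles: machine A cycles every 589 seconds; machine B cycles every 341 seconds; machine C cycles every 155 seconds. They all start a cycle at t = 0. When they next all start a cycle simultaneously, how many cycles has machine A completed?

The first common completion time is the LCM of the periods.
589 = 19 × 31
341 = 11 × 31
155 = 5 × 31
LCM(589, 341, 155) = 5 × 11 × 19 × 31 = 32395.
Cycles for period 589: 32395 / 589 = 55.

55 cycles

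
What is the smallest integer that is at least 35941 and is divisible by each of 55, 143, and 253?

The integer must be a common multiple of 55, 143, and 253, so a multiple of their LCM.
55 = 5 × 11
143 = 11 × 13
253 = 11 × 23
LCM(55, 143, 253) = 5 × 11 × 13 × 23 = 16445.
Smallest multiple of 16445 that is ≥ 35941: ⌈35941/16445⌉ × 16445 = 3 × 16445 = 49335.

49335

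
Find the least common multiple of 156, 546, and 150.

156 = 2^2 × 3 × 13
546 = 2 × 3 × 7 × 13
150 = 2 × 3 × 5^2
LCM(156, 546, 150) = 2^2 × 3 × 5^2 × 7 × 13 = 27300.

27300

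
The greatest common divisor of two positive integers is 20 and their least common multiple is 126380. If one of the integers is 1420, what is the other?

1780

For two integers, gcd × lcm = product, so the other is (20 × 126380) / 1420 = 2527600 / 1420 = 1780.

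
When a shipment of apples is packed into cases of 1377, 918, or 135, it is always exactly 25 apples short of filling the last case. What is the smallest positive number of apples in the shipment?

13745

Being 25 short of a full case of size k means N ≡ −25 (mod k), i.e. N + 25 is a multiple of each size.
1377 = 3^4 × 17
918 = 2 × 3^3 × 17
135 = 3^3 × 5
LCM(1377, 918, 135) = 2 × 3^4 × 5 × 17 = 13770.
Smallest positive N is 13770 − 25 = 13745.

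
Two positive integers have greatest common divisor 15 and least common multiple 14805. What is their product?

222075

For any two positive integers, gcd × lcm = product = 15 × 14805 = 222075.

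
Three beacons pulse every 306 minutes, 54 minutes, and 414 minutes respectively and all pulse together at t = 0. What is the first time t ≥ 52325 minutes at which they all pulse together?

Joint pulses occur at multiples of LCM(306, 54, 414).
306 = 2 × 3^2 × 17
54 = 2 × 3^3
414 = 2 × 3^2 × 23
LCM(306, 54, 414) = 2 × 3^3 × 17 × 23 = 21114.
Smallest multiple of 21114 that is ≥ 52325: ⌈52325/21114⌉ × 21114 = 3 × 21114 = 63342.

63342 minutes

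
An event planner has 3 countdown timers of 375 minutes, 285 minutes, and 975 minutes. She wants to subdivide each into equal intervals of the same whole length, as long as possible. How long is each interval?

15 minutes

The interval must divide each timer length; the longest such is the gcd.
375 = 3 × 5^3
285 = 3 × 5 × 19
975 = 3 × 5^2 × 13
gcd(375, 285, 975) = 3 × 5 = 15.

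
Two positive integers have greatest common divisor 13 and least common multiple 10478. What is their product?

For any two positive integers, gcd × lcm = product = 13 × 10478 = 136214.

136214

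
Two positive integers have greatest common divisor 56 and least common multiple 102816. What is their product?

For any two positive integers, gcd × lcm = product = 56 × 102816 = 5757696.

5757696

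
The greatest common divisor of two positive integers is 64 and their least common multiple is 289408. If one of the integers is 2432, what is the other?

For two integers, gcd × lcm = product, so the other is (64 × 289408) / 2432 = 18522112 / 2432 = 7616.

7616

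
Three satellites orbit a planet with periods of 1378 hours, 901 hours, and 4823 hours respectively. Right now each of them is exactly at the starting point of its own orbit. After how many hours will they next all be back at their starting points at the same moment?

The first simultaneous occurrence is after LCM of the individual periods.
1378 = 2 × 13 × 53
901 = 17 × 53
4823 = 7 × 13 × 53
LCM(1378, 901, 4823) = 2 × 7 × 13 × 17 × 53 = 163982.

163982 hours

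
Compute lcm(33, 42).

462

33 = 3 × 11
42 = 2 × 3 × 7
LCM(33, 42) = 2 × 3 × 7 × 11 = 462.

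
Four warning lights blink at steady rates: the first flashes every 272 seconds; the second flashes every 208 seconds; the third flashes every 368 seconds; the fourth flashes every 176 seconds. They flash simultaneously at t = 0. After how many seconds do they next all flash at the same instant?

894608 seconds

We need the least common multiple of the intervals.
272 = 2^4 × 17
208 = 2^4 × 13
368 = 2^4 × 23
176 = 2^4 × 11
LCM(272, 208, 368, 176) = 2^4 × 11 × 13 × 17 × 23 = 894608.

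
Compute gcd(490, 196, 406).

14

490 = 2 × 5 × 7^2
196 = 2^2 × 7^2
406 = 2 × 7 × 29
gcd(490, 196, 406) = 2 × 7 = 14.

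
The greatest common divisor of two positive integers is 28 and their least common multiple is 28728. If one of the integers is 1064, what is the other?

For two integers, gcd × lcm = product, so the other is (28 × 28728) / 1064 = 804384 / 1064 = 756.

756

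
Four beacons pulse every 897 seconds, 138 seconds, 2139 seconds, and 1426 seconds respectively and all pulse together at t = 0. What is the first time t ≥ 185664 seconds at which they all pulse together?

Joint pulses occur at multiples of LCM(897, 138, 2139, 1426).
897 = 3 × 13 × 23
138 = 2 × 3 × 23
2139 = 3 × 23 × 31
1426 = 2 × 23 × 31
LCM(897, 138, 2139, 1426) = 2 × 3 × 13 × 23 × 31 = 55614.
Smallest multiple of 55614 that is ≥ 185664: ⌈185664/55614⌉ × 55614 = 4 × 55614 = 222456.

222456 seconds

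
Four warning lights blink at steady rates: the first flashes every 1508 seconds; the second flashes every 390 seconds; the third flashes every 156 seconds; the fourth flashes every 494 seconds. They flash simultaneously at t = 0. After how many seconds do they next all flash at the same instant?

The first simultaneous occurrence is after LCM of the individual periods.
1508 = 2^2 × 13 × 29
390 = 2 × 3 × 5 × 13
156 = 2^2 × 3 × 13
494 = 2 × 13 × 19
LCM(1508, 390, 156, 494) = 2^2 × 3 × 5 × 13 × 19 × 29 = 429780.

429780 seconds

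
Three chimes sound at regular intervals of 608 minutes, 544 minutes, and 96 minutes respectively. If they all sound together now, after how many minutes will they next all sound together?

31008 minutes

We need the least common multiple of the intervals.
608 = 2^5 × 19
544 = 2^5 × 17
96 = 2^5 × 3
LCM(608, 544, 96) = 2^5 × 3 × 17 × 19 = 31008.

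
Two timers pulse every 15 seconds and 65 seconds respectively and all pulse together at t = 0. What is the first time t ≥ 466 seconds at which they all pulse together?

585 seconds

Joint pulses occur at multiples of LCM(15, 65).
15 = 3 × 5
65 = 5 × 13
LCM(15, 65) = 3 × 5 × 13 = 195.
Smallest multiple of 195 that is ≥ 466: ⌈466/195⌉ × 195 = 3 × 195 = 585.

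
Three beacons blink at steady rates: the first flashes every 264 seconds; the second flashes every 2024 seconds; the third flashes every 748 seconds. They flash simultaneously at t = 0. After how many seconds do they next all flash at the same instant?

103224 seconds

We need the least common multiple of the intervals.
264 = 2^3 × 3 × 11
2024 = 2^3 × 11 × 23
748 = 2^2 × 11 × 17
LCM(264, 2024, 748) = 2^3 × 3 × 11 × 17 × 23 = 103224.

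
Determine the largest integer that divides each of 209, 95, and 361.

209 = 11 × 19
95 = 5 × 19
361 = 19^2
gcd(209, 95, 361) = 19.

19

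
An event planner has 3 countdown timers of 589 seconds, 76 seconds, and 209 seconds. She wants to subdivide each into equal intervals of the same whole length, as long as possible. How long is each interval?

The interval must divide each timer length; the longest such is the gcd.
589 = 19 × 31
76 = 2^2 × 19
209 = 11 × 19
gcd(589, 76, 209) = 19.

19 seconds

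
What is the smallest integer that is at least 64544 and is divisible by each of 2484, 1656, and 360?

The integer must be a common multiple of 2484, 1656, and 360, so a multiple of their LCM.
2484 = 2^2 × 3^3 × 23
1656 = 2^3 × 3^2 × 23
360 = 2^3 × 3^2 × 5
LCM(2484, 1656, 360) = 2^3 × 3^3 × 5 × 23 = 24840.
Smallest multiple of 24840 that is ≥ 64544: ⌈64544/24840⌉ × 24840 = 3 × 24840 = 74520.

74520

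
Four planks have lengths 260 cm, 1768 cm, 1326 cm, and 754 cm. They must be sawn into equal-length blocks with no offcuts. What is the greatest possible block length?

This is the greatest common divisor of 260, 1768, 1326, and 754.
260 = 2^2 × 5 × 13
1768 = 2^3 × 13 × 17
1326 = 2 × 3 × 13 × 17
754 = 2 × 13 × 29
gcd(260, 1768, 1326, 754) = 2 × 13 = 26.

26 cm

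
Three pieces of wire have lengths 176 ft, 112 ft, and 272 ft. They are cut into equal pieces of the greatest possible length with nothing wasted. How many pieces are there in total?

35

Piece length = gcd(176, 112, 272).
176 = 2^4 × 11
112 = 2^4 × 7
272 = 2^4 × 17
gcd(176, 112, 272) = 2^4 = 16.
Total pieces = 176/16 + 112/16 + 272/16 = 11 + 7 + 17 = 35.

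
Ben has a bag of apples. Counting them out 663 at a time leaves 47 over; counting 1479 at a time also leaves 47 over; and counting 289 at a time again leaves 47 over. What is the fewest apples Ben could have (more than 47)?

326906

N − 47 must be a common multiple of 663, 1479, and 289.
663 = 3 × 13 × 17
1479 = 3 × 17 × 29
289 = 17^2
LCM(663, 1479, 289) = 3 × 13 × 17^2 × 29 = 326859.
Smallest N > 47 is LCM + 47 = 326859 + 47 = 326906.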